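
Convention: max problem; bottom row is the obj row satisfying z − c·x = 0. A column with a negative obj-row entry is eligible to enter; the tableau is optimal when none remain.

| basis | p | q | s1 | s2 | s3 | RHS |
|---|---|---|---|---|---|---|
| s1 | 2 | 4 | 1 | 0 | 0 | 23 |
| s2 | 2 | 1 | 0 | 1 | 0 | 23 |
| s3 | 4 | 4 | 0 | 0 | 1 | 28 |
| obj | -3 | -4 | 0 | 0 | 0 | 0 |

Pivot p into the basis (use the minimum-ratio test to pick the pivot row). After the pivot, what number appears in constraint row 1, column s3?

-1/2

Ratio test on column p — row 1: 23/2 = 23/2; row 2: 23/2 = 23/2; row 3: 28/4 = 7. Minimum is 7 at row 3 (s3 leaves); pivot element 4.
Divide row 3 by 4; eliminate column p from the other rows.
Row 1 update in column s3: 0 − 2·(1/4) = -1/2.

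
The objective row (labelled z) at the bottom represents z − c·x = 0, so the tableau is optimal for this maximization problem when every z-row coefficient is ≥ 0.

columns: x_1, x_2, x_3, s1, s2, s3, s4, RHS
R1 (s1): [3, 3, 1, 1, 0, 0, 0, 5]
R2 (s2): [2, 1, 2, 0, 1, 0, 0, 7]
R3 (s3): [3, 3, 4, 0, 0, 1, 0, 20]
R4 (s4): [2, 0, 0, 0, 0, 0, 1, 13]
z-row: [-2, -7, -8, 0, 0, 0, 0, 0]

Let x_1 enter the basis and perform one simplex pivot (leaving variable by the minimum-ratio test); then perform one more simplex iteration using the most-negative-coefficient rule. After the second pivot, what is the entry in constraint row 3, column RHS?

27/4

Ratio test on column x_1 — row 1: 5/3 = 5/3; row 2: 7/2 = 7/2; row 3: 20/3 = 20/3; row 4: 13/2 = 13/2. Minimum is 5/3 at row 1 (s1 leaves); pivot element 3.
Divide row 1 by 3; eliminate column x_1 from the other rows.
Second iteration: most negative z-row entry is -22/3 in column x_3, so x_3 enters.
Ratio test on column x_3 — row 1: (5/3)/(1/3) = 5; row 2: (11/3)/(4/3) = 11/4; row 3: 15/3 = 5; row 4: entry -2/3 ≤ 0. Minimum is 11/4 at row 2 (s2 leaves); pivot element 4/3.
Divide row 2 by 4/3; eliminate column x_3 from the other rows.
After both pivots, the entry at constraint row 3, column RHS is 27/4.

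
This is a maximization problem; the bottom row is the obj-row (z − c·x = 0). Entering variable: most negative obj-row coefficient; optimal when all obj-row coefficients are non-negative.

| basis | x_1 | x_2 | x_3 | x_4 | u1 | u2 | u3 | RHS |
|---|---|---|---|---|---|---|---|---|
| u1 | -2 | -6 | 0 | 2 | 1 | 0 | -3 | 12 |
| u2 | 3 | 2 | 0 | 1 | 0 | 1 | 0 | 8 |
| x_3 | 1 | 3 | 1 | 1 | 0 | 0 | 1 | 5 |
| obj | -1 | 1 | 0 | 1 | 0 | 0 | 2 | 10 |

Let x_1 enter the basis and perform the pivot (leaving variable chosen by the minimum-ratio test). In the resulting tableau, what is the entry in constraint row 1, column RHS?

Ratio test on column x_1 — row 1: entry -2 ≤ 0; row 2: 8/3 = 8/3; row 3: 5/1 = 5. Minimum is 8/3 at row 2 (u2 leaves); pivot element 3.
Divide row 2 by 3; eliminate column x_1 from the other rows.
Row 1 update in column RHS: 12 − (-2)·(8/3) = 52/3.

52/3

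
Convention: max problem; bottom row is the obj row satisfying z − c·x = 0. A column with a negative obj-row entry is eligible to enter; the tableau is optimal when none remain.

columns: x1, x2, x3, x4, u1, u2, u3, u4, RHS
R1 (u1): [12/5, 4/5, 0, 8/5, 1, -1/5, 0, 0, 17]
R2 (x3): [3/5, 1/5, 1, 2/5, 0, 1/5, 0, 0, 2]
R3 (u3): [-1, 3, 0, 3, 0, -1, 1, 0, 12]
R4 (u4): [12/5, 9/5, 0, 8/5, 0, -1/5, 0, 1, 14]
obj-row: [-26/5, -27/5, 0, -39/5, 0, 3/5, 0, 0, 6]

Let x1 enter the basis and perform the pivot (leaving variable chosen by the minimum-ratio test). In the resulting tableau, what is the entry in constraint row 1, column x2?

0

Ratio test on column x1 — row 1: 17/(12/5) = 85/12; row 2: 2/(3/5) = 10/3; row 3: entry -1 ≤ 0; row 4: 14/(12/5) = 35/6. Minimum is 10/3 at row 2 (x3 leaves); pivot element 3/5.
Divide row 2 by 3/5; eliminate column x1 from the other rows.
Row 1 update in column x2: 4/5 − (12/5)·(1/3) = 0.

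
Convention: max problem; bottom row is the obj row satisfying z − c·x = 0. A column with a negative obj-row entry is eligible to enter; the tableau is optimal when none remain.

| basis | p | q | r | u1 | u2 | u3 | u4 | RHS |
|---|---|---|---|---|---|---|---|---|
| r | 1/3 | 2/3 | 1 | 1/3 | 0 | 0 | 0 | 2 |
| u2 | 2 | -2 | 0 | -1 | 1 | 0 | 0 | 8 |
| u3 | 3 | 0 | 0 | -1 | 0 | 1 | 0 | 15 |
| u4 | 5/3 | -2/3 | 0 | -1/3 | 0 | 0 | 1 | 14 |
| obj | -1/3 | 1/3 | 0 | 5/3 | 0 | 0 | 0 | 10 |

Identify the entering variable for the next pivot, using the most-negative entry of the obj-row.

Negative obj-row entries: p: -1/3.
The most negative is -1/3 in column p, so p enters.

p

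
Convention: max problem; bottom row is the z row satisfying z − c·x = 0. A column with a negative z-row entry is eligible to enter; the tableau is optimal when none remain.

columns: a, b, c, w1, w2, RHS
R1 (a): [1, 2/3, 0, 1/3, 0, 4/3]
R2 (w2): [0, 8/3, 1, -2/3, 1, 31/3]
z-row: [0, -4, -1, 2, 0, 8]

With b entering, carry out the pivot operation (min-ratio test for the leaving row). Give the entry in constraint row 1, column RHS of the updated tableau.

2

Ratio test on column b — row 1: (4/3)/(2/3) = 2; row 2: (31/3)/(8/3) = 31/8. Minimum is 2 at row 1 (a leaves); pivot element 2/3.
Divide row 1 by 2/3; eliminate column b from the other rows.
In the new row 1, the RHS entry is the old entry divided by the pivot: (4/3)/(2/3) = 2.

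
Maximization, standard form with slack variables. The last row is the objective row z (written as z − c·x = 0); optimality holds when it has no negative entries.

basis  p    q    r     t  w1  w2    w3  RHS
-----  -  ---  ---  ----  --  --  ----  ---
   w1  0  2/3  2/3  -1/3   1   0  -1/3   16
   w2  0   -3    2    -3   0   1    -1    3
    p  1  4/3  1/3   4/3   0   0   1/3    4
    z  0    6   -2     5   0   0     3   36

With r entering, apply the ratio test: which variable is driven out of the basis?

w2

Column r entries and ratios — w1: 16/(2/3) = 24; w2: 3/2 = 3/2; p: 4/(1/3) = 12.
Smallest ratio is 3/2 in the row of w2, so w2 leaves.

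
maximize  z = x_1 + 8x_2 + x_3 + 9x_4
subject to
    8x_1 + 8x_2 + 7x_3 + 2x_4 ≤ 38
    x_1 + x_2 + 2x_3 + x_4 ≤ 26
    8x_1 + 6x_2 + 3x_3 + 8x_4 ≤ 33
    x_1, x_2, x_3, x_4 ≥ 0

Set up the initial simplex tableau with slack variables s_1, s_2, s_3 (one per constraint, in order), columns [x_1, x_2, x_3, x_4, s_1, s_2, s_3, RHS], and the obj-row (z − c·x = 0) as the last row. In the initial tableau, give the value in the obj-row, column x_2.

The obj-row carries the negated objective coefficients: the x_2 entry is -8.

-8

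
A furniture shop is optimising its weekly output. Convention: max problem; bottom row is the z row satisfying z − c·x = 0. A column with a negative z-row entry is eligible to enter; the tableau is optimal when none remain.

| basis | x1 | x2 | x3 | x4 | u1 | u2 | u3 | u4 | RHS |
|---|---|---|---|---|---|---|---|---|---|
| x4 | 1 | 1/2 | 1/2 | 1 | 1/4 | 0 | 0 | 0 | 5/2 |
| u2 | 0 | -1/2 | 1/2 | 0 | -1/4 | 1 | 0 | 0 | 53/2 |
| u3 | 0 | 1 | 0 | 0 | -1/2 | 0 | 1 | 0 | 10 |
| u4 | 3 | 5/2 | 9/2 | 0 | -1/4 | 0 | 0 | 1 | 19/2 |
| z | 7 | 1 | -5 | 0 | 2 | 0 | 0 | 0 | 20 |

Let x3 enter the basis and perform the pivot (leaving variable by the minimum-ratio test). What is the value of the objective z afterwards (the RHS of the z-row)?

275/9

Ratio test on column x3 — row 1: (5/2)/(1/2) = 5; row 2: (53/2)/(1/2) = 53; row 3: entry 0 ≤ 0; row 4: (19/2)/(9/2) = 19/9. Minimum is 19/9 at row 4 (u4 leaves); pivot element 9/2.
Pivot on row 4; the z-row RHS becomes 20 − (-5)·(19/9) = 275/9.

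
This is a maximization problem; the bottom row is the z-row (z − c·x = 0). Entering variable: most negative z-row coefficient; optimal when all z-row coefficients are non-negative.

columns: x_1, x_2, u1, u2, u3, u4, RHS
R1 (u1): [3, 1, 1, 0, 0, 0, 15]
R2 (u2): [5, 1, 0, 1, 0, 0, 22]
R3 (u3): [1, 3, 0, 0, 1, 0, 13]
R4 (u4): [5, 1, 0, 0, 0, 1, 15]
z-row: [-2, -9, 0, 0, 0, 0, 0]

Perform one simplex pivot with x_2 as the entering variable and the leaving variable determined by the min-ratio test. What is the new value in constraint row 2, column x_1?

14/3

Ratio test on column x_2 — row 1: 15/1 = 15; row 2: 22/1 = 22; row 3: 13/3 = 13/3; row 4: 15/1 = 15. Minimum is 13/3 at row 3 (u3 leaves); pivot element 3.
Divide row 3 by 3; eliminate column x_2 from the other rows.
Row 2 update in column x_1: 5 − 1·(1/3) = 14/3.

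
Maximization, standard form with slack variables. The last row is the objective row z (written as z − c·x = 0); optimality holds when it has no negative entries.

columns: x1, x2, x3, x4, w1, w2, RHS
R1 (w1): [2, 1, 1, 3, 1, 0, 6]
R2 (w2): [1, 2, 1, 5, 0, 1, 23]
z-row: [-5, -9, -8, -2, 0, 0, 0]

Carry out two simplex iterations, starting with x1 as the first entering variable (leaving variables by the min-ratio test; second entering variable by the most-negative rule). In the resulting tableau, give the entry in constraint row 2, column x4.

Ratio test on column x1 — row 1: 6/2 = 3; row 2: 23/1 = 23. Minimum is 3 at row 1 (w1 leaves); pivot element 2.
Divide row 1 by 2; eliminate column x1 from the other rows.
Second iteration: most negative z-row entry is -13/2 in column x2, so x2 enters.
Ratio test on column x2 — row 1: 3/(1/2) = 6; row 2: 20/(3/2) = 40/3. Minimum is 6 at row 1 (x1 leaves); pivot element 1/2.
Divide row 1 by 1/2; eliminate column x2 from the other rows.
After both pivots, the entry at constraint row 2, column x4 is -1.

-1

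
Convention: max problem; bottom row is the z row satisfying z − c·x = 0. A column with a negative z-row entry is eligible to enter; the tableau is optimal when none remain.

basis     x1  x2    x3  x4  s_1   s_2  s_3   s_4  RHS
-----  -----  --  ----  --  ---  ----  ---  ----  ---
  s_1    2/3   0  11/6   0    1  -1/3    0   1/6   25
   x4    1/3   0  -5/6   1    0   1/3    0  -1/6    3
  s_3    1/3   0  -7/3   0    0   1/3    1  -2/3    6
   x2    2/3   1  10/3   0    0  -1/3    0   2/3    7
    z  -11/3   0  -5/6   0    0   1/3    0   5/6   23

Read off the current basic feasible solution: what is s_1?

s_1 is basic (row 1); its value is the RHS of that row, 25.

25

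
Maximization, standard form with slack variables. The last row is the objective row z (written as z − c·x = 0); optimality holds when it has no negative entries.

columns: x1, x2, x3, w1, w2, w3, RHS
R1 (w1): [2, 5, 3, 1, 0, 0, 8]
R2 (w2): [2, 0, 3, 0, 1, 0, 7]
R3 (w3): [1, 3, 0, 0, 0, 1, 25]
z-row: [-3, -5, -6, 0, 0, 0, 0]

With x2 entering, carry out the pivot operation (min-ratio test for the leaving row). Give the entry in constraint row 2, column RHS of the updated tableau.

Ratio test on column x2 — row 1: 8/5 = 8/5; row 2: entry 0 ≤ 0; row 3: 25/3 = 25/3. Minimum is 8/5 at row 1 (w1 leaves); pivot element 5.
Divide row 1 by 5; eliminate column x2 from the other rows.
Row 2 update in column RHS: 7 − 0·(8/5) = 7.

7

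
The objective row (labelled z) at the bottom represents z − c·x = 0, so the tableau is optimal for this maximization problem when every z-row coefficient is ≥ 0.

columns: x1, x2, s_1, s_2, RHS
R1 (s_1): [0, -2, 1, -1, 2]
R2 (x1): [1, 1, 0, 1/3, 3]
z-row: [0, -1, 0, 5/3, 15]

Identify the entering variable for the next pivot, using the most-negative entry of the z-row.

Negative z-row entries: x2: -1.
The most negative is -1 in column x2, so x2 enters.

x2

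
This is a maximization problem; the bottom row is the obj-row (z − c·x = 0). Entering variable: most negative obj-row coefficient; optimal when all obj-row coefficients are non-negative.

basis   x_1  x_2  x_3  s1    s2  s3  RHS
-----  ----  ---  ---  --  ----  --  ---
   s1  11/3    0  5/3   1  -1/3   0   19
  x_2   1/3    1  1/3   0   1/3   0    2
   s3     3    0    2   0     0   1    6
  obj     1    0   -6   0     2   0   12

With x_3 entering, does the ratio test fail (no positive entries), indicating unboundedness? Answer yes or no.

no

Column x_3 has positive entries in row(s) 1, 2, 3, so the ratio test bounds it — not unbounded.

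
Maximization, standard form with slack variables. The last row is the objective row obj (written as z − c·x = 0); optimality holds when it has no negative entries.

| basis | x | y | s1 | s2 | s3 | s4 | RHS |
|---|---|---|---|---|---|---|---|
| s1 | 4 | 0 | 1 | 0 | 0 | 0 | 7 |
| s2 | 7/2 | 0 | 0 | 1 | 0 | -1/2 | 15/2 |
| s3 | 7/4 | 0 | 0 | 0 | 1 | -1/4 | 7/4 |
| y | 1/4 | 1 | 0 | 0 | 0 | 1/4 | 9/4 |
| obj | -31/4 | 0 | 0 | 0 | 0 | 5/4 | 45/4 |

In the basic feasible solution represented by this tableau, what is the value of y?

9/4

y is basic (row 4); its value is the RHS of that row, 9/4.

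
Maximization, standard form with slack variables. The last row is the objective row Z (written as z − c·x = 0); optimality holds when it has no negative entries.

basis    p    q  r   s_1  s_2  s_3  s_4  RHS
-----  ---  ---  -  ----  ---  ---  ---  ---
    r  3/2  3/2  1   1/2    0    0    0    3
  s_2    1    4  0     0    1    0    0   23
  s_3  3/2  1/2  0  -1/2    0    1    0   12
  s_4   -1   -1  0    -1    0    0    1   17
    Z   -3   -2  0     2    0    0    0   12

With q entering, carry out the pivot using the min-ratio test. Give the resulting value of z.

16

Ratio test on column q — row 1: 3/(3/2) = 2; row 2: 23/4 = 23/4; row 3: 12/(1/2) = 24; row 4: entry -1 ≤ 0. Minimum is 2 at row 1 (r leaves); pivot element 3/2.
Pivot on row 1; the Z-row RHS becomes 12 − (-2)·2 = 16.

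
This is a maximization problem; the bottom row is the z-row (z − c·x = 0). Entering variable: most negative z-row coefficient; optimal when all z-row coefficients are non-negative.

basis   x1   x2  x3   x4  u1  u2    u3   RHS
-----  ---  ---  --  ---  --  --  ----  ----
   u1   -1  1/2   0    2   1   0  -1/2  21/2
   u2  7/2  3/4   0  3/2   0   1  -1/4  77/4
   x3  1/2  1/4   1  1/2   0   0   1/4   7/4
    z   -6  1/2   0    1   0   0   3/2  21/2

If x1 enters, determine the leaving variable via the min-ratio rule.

Column x1 entries and ratios — u1: -1 ≤ 0, skip; u2: (77/4)/(7/2) = 11/2; x3: (7/4)/(1/2) = 7/2.
Smallest ratio is 7/2 in the row of x3, so x3 leaves.

x3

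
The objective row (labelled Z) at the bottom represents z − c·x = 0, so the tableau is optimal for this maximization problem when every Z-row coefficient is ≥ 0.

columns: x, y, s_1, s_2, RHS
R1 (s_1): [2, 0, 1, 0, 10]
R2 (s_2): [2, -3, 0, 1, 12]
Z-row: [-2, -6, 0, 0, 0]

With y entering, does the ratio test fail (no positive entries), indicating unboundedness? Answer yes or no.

Every constraint-row entry in column y is ≤ 0, so increasing y is unbounded.

yes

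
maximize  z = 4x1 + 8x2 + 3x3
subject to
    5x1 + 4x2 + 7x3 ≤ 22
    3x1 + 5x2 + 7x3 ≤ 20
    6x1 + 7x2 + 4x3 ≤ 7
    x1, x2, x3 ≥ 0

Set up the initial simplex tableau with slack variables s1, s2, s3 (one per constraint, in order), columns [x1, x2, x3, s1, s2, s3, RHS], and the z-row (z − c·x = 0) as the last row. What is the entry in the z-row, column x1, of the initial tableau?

-4

The z-row carries the negated objective coefficients: the x1 entry is -4.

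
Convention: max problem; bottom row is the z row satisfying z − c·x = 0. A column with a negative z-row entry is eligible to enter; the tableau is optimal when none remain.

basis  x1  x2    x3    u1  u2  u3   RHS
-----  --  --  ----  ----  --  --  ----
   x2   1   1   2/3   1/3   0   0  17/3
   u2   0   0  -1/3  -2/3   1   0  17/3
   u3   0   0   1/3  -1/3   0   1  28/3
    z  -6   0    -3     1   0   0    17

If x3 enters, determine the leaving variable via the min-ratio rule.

x2

Column x3 entries and ratios — x2: (17/3)/(2/3) = 17/2; u2: -1/3 ≤ 0, skip; u3: (28/3)/(1/3) = 28.
Smallest ratio is 17/2 in the row of x2, so x2 leaves.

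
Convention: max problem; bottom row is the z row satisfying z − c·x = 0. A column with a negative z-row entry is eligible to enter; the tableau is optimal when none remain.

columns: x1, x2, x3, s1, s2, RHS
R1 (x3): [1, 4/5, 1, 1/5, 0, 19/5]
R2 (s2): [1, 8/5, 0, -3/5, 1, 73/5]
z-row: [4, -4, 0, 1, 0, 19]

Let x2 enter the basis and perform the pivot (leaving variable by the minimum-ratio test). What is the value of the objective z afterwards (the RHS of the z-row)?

Ratio test on column x2 — row 1: (19/5)/(4/5) = 19/4; row 2: (73/5)/(8/5) = 73/8. Minimum is 19/4 at row 1 (x3 leaves); pivot element 4/5.
Pivot on row 1; the z-row RHS becomes 19 − (-4)·(19/4) = 38.

38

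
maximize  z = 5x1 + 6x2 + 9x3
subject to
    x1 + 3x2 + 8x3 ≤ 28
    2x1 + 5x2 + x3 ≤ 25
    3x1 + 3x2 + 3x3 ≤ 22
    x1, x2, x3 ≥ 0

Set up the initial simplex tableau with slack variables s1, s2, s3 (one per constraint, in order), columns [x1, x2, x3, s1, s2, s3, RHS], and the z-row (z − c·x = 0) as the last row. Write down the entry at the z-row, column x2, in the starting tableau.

The z-row carries the negated objective coefficients: the x2 entry is -6.

-6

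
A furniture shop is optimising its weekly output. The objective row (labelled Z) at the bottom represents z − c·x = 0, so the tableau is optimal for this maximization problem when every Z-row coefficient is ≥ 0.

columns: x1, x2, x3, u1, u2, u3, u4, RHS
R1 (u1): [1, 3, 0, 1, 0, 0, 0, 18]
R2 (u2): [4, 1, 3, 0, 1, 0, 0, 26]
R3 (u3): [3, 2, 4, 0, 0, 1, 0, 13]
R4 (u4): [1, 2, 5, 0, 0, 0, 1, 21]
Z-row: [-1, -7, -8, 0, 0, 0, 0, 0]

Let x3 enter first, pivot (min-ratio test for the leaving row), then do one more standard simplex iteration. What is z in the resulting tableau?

Ratio test on column x3 — row 1: entry 0 ≤ 0; row 2: 26/3 = 26/3; row 3: 13/4 = 13/4; row 4: 21/5 = 21/5. Minimum is 13/4 at row 3 (u3 leaves); pivot element 4.
Pivot on row 3; the Z-row RHS becomes 0 − (-8)·(13/4) = 26.
Next entering variable (most negative Z-row entry -3): x2.
Ratio test on column x2 — row 1: 18/3 = 6; row 2: entry -1/2 ≤ 0; row 3: (13/4)/(1/2) = 13/2; row 4: entry -1/2 ≤ 0. Minimum is 6 at row 1 (u1 leaves); pivot element 3.
After the second pivot the Z-row RHS is 26 − (-3)·6 = 44.

44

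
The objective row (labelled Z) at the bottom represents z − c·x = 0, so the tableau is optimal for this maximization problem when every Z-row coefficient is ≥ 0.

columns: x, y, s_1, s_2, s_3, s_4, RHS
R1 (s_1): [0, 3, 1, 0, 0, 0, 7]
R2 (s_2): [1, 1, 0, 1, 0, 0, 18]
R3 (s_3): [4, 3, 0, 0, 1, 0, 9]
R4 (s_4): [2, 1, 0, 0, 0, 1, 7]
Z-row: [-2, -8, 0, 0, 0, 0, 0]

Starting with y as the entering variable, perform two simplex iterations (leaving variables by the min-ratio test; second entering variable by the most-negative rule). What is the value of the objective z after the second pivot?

Ratio test on column y — row 1: 7/3 = 7/3; row 2: 18/1 = 18; row 3: 9/3 = 3; row 4: 7/1 = 7. Minimum is 7/3 at row 1 (s_1 leaves); pivot element 3.
Pivot on row 1; the Z-row RHS becomes 0 − (-8)·(7/3) = 56/3.
Next entering variable (most negative Z-row entry -2): x.
Ratio test on column x — row 1: entry 0 ≤ 0; row 2: (47/3)/1 = 47/3; row 3: 2/4 = 1/2; row 4: (14/3)/2 = 7/3. Minimum is 1/2 at row 3 (s_3 leaves); pivot element 4.
After the second pivot the Z-row RHS is 56/3 − (-2)·(1/2) = 59/3.

59/3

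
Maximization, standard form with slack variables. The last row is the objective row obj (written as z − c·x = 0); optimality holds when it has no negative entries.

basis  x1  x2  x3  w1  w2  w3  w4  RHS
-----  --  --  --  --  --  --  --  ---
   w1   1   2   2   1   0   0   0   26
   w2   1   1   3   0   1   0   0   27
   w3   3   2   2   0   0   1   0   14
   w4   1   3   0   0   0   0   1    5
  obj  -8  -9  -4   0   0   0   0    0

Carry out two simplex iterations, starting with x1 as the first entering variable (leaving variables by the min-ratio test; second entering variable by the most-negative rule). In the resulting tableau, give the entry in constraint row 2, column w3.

Ratio test on column x1 — row 1: 26/1 = 26; row 2: 27/1 = 27; row 3: 14/3 = 14/3; row 4: 5/1 = 5. Minimum is 14/3 at row 3 (w3 leaves); pivot element 3.
Divide row 3 by 3; eliminate column x1 from the other rows.
Second iteration: most negative obj-row entry is -11/3 in column x2, so x2 enters.
Ratio test on column x2 — row 1: (64/3)/(4/3) = 16; row 2: (67/3)/(1/3) = 67; row 3: (14/3)/(2/3) = 7; row 4: (1/3)/(7/3) = 1/7. Minimum is 1/7 at row 4 (w4 leaves); pivot element 7/3.
Divide row 4 by 7/3; eliminate column x2 from the other rows.
After both pivots, the entry at constraint row 2, column w3 is -2/7.

-2/7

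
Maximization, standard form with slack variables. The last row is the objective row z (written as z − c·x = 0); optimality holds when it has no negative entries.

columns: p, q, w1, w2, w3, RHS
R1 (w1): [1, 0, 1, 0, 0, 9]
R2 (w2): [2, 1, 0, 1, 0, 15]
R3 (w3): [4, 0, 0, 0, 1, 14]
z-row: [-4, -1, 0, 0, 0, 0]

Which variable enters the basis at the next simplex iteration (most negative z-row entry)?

Negative z-row entries: p: -4, q: -1.
The most negative is -4 in column p, so p enters.

p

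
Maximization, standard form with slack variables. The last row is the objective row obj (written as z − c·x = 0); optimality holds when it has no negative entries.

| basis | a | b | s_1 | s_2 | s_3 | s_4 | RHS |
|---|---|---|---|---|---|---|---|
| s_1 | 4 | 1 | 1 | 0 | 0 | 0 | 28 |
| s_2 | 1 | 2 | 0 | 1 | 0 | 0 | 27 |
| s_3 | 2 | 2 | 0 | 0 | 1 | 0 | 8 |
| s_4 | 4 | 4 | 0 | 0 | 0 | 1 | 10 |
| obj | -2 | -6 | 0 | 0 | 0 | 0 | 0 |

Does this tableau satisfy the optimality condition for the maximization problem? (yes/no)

The obj-row has a negative entry -6 in column b, so it is not optimal.

no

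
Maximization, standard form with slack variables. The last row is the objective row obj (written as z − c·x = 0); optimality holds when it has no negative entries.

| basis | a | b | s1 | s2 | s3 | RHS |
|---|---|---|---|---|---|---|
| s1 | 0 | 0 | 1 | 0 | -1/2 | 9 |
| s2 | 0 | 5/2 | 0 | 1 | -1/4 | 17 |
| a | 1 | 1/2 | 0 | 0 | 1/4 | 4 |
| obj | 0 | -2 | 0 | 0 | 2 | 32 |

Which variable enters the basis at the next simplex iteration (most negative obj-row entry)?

b

Negative obj-row entries: b: -2.
The most negative is -2 in column b, so b enters.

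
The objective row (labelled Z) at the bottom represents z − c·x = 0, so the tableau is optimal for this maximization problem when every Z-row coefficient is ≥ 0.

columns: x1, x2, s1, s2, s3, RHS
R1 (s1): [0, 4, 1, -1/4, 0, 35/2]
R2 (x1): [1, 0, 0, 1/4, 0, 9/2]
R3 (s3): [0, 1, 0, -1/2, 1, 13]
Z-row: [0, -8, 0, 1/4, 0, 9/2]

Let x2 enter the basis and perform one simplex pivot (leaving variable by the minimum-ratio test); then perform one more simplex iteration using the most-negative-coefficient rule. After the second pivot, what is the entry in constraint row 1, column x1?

Ratio test on column x2 — row 1: (35/2)/4 = 35/8; row 2: entry 0 ≤ 0; row 3: 13/1 = 13. Minimum is 35/8 at row 1 (s1 leaves); pivot element 4.
Divide row 1 by 4; eliminate column x2 from the other rows.
Second iteration: most negative Z-row entry is -1/4 in column s2, so s2 enters.
Ratio test on column s2 — row 1: entry -1/16 ≤ 0; row 2: (9/2)/(1/4) = 18; row 3: entry -7/16 ≤ 0. Minimum is 18 at row 2 (x1 leaves); pivot element 1/4.
Divide row 2 by 1/4; eliminate column s2 from the other rows.
After both pivots, the entry at constraint row 1, column x1 is 1/4.

1/4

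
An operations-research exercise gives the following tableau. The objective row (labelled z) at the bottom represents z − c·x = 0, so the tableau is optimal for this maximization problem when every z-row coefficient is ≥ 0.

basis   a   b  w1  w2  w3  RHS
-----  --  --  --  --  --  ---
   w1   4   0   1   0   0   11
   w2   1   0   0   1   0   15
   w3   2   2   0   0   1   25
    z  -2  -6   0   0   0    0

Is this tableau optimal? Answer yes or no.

The z-row has a negative entry -6 in column b, so it is not optimal.

no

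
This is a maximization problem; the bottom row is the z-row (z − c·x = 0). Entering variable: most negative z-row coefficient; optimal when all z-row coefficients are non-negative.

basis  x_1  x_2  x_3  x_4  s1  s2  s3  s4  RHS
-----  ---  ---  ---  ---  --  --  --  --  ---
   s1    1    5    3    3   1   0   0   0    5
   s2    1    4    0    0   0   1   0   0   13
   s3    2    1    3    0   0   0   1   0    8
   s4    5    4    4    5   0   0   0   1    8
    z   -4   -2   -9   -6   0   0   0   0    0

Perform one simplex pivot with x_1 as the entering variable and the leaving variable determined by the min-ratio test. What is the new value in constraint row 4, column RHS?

8/5

Ratio test on column x_1 — row 1: 5/1 = 5; row 2: 13/1 = 13; row 3: 8/2 = 4; row 4: 8/5 = 8/5. Minimum is 8/5 at row 4 (s4 leaves); pivot element 5.
Divide row 4 by 5; eliminate column x_1 from the other rows.
In the new row 4, the RHS entry is the old entry divided by the pivot: 8/5 = 8/5.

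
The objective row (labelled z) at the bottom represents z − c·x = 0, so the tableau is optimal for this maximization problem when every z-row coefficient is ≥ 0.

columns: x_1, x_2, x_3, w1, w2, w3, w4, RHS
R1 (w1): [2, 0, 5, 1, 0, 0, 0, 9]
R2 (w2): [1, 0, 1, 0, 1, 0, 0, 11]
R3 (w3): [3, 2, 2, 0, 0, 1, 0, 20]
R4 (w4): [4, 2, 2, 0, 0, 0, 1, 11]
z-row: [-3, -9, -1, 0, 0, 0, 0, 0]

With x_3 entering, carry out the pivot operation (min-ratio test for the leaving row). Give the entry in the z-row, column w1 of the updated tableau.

Ratio test on column x_3 — row 1: 9/5 = 9/5; row 2: 11/1 = 11; row 3: 20/2 = 10; row 4: 11/2 = 11/2. Minimum is 9/5 at row 1 (w1 leaves); pivot element 5.
Divide row 1 by 5; eliminate column x_3 from the other rows.
z-row update in column w1: 0 − (-1)·(1/5) = 1/5.

1/5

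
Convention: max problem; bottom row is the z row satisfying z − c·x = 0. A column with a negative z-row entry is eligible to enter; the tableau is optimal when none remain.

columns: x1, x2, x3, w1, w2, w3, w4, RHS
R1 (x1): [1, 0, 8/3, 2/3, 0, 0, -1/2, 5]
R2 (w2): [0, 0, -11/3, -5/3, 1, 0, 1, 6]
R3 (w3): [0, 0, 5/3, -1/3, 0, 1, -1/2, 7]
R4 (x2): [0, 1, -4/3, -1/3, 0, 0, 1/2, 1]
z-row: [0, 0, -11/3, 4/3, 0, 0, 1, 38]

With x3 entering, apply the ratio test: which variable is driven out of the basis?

x1

Column x3 entries and ratios — x1: 5/(8/3) = 15/8; w2: -11/3 ≤ 0, skip; w3: 7/(5/3) = 21/5; x2: -4/3 ≤ 0, skip.
Smallest ratio is 15/8 in the row of x1, so x1 leaves.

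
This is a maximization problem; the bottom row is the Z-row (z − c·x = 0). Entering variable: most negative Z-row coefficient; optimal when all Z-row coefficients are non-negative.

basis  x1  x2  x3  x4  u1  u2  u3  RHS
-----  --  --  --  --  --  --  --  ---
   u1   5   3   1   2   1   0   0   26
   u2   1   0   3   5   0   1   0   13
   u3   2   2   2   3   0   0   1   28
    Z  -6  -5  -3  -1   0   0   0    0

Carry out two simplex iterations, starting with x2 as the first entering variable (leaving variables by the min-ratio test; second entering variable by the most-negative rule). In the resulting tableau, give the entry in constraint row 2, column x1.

Ratio test on column x2 — row 1: 26/3 = 26/3; row 2: entry 0 ≤ 0; row 3: 28/2 = 14. Minimum is 26/3 at row 1 (u1 leaves); pivot element 3.
Divide row 1 by 3; eliminate column x2 from the other rows.
Second iteration: most negative Z-row entry is -4/3 in column x3, so x3 enters.
Ratio test on column x3 — row 1: (26/3)/(1/3) = 26; row 2: 13/3 = 13/3; row 3: (32/3)/(4/3) = 8. Minimum is 13/3 at row 2 (u2 leaves); pivot element 3.
Divide row 2 by 3; eliminate column x3 from the other rows.
After both pivots, the entry at constraint row 2, column x1 is 1/3.

1/3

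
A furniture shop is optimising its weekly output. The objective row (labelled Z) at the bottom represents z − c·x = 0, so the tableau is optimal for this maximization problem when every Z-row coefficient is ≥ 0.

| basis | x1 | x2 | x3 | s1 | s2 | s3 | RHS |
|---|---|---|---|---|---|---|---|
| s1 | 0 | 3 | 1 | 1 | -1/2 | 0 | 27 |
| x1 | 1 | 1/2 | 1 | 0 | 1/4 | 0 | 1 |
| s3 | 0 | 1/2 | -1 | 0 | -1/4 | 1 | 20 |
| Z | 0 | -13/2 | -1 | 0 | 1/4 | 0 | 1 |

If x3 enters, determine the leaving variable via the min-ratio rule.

x1

Column x3 entries and ratios — s1: 27/1 = 27; x1: 1/1 = 1; s3: -1 ≤ 0, skip.
Smallest ratio is 1 in the row of x1, so x1 leaves.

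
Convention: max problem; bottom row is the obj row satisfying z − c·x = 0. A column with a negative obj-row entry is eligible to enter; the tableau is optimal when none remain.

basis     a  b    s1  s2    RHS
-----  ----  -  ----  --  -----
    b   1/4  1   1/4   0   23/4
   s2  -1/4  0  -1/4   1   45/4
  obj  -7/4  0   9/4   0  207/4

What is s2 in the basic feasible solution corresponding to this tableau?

45/4

s2 is basic (row 2); its value is the RHS of that row, 45/4.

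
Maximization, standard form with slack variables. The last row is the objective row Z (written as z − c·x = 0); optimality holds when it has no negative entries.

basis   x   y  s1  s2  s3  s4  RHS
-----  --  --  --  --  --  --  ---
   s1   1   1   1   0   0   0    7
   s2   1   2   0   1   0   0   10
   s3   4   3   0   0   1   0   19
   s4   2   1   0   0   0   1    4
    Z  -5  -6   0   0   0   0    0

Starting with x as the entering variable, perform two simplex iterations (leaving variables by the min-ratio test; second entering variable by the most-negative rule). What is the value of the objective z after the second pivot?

24

Ratio test on column x — row 1: 7/1 = 7; row 2: 10/1 = 10; row 3: 19/4 = 19/4; row 4: 4/2 = 2. Minimum is 2 at row 4 (s4 leaves); pivot element 2.
Pivot on row 4; the Z-row RHS becomes 0 − (-5)·2 = 10.
Next entering variable (most negative Z-row entry -7/2): y.
Ratio test on column y — row 1: 5/(1/2) = 10; row 2: 8/(3/2) = 16/3; row 3: 11/1 = 11; row 4: 2/(1/2) = 4. Minimum is 4 at row 4 (x leaves); pivot element 1/2.
After the second pivot the Z-row RHS is 10 − (-7/2)·4 = 24.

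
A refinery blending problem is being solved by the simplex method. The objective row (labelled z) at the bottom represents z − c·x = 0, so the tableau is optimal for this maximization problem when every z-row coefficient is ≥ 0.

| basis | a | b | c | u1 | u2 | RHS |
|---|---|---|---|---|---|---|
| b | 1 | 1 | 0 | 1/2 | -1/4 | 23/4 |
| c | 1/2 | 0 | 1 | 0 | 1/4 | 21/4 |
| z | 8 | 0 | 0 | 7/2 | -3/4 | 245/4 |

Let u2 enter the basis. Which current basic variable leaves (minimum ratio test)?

c

Column u2 entries and ratios — b: -1/4 ≤ 0, skip; c: (21/4)/(1/4) = 21.
Smallest ratio is 21 in the row of c, so c leaves.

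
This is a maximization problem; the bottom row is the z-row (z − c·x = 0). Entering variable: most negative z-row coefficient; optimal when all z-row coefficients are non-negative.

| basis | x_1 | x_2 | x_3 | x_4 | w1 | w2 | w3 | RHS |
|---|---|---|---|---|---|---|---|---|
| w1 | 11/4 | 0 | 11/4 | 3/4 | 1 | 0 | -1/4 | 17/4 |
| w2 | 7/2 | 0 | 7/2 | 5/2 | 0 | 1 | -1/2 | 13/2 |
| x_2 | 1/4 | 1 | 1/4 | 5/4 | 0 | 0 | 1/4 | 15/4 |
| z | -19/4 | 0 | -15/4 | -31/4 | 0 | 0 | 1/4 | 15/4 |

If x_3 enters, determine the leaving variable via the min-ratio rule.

Column x_3 entries and ratios — w1: (17/4)/(11/4) = 17/11; w2: (13/2)/(7/2) = 13/7; x_2: (15/4)/(1/4) = 15.
Smallest ratio is 17/11 in the row of w1, so w1 leaves.

w1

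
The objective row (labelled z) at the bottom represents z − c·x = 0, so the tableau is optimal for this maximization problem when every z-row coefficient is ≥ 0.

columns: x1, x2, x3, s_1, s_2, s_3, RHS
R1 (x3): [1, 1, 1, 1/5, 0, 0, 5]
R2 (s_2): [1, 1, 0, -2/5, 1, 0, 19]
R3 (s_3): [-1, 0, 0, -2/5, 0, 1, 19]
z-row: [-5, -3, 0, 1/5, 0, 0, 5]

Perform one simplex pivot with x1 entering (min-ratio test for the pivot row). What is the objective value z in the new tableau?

30

Ratio test on column x1 — row 1: 5/1 = 5; row 2: 19/1 = 19; row 3: entry -1 ≤ 0. Minimum is 5 at row 1 (x3 leaves); pivot element 1.
Pivot on row 1; the z-row RHS becomes 5 − (-5)·5 = 30.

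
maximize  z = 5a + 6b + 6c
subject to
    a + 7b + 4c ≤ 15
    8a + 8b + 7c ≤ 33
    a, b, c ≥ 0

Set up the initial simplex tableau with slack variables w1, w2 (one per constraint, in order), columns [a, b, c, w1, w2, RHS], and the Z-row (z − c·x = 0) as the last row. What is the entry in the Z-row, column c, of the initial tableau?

The Z-row carries the negated objective coefficients: the c entry is -6.

-6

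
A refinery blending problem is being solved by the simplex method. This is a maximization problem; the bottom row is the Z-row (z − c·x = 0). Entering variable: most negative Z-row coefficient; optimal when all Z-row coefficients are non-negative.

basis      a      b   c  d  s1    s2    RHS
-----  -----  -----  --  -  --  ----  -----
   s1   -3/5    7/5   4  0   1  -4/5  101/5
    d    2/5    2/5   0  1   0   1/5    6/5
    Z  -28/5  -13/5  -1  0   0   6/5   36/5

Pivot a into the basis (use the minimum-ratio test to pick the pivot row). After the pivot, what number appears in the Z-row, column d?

14

Ratio test on column a — row 1: entry -3/5 ≤ 0; row 2: (6/5)/(2/5) = 3. Minimum is 3 at row 2 (d leaves); pivot element 2/5.
Divide row 2 by 2/5; eliminate column a from the other rows.
Z-row update in column d: 0 − (-28/5)·(5/2) = 14.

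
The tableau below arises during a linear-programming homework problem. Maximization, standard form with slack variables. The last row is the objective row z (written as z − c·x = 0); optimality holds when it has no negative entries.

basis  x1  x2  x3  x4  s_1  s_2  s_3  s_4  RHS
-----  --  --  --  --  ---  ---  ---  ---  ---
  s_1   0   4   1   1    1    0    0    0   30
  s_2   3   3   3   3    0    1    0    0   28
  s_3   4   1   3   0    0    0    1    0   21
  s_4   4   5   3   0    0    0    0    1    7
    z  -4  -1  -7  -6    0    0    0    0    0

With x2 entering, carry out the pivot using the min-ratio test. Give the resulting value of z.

Ratio test on column x2 — row 1: 30/4 = 15/2; row 2: 28/3 = 28/3; row 3: 21/1 = 21; row 4: 7/5 = 7/5. Minimum is 7/5 at row 4 (s_4 leaves); pivot element 5.
Pivot on row 4; the z-row RHS becomes 0 − (-1)·(7/5) = 7/5.

7/5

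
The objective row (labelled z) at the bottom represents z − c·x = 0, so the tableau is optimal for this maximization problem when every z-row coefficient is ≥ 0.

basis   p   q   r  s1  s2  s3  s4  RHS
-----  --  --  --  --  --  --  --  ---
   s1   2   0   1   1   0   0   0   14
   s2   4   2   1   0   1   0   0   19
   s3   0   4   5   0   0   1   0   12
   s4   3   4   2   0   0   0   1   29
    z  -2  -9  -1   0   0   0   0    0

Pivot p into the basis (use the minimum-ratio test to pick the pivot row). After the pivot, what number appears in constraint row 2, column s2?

1/4

Ratio test on column p — row 1: 14/2 = 7; row 2: 19/4 = 19/4; row 3: entry 0 ≤ 0; row 4: 29/3 = 29/3. Minimum is 19/4 at row 2 (s2 leaves); pivot element 4.
Divide row 2 by 4; eliminate column p from the other rows.
In the new row 2, the s2 entry is the old entry divided by the pivot: 1/4 = 1/4.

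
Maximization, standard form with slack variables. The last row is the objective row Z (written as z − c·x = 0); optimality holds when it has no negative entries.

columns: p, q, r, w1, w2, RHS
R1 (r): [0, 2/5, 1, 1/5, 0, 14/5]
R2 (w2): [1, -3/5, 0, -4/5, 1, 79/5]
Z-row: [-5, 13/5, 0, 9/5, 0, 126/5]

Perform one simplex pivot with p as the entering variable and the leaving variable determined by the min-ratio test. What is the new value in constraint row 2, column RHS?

Ratio test on column p — row 1: entry 0 ≤ 0; row 2: (79/5)/1 = 79/5. Minimum is 79/5 at row 2 (w2 leaves); pivot element 1.
Divide row 2 by 1; eliminate column p from the other rows.
In the new row 2, the RHS entry is the old entry divided by the pivot: (79/5)/1 = 79/5.

79/5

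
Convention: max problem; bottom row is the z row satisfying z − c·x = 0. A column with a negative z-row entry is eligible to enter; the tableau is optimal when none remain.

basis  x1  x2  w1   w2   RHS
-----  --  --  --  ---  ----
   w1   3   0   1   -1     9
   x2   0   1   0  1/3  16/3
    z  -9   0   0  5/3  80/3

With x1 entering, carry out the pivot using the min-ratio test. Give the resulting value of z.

Ratio test on column x1 — row 1: 9/3 = 3; row 2: entry 0 ≤ 0. Minimum is 3 at row 1 (w1 leaves); pivot element 3.
Pivot on row 1; the z-row RHS becomes 80/3 − (-9)·3 = 161/3.

161/3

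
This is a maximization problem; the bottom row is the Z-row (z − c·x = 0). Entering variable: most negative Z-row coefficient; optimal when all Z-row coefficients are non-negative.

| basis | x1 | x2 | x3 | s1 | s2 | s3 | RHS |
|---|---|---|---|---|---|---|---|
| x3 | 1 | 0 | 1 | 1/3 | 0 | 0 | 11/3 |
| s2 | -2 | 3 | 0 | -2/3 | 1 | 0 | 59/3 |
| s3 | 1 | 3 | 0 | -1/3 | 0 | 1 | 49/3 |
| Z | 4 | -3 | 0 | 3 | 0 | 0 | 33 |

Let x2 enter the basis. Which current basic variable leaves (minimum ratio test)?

Column x2 entries and ratios — x3: 0 ≤ 0, skip; s2: (59/3)/3 = 59/9; s3: (49/3)/3 = 49/9.
Smallest ratio is 49/9 in the row of s3, so s3 leaves.

s3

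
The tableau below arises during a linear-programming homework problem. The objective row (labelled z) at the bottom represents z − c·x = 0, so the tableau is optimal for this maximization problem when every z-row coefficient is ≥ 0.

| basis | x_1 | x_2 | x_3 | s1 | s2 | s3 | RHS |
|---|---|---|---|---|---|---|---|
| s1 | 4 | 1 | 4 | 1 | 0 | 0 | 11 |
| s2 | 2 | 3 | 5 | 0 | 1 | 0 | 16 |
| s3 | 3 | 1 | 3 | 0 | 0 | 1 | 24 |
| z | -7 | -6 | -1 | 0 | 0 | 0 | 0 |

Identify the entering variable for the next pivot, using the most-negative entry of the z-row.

Negative z-row entries: x_1: -7, x_2: -6, x_3: -1.
The most negative is -7 in column x_1, so x_1 enters.

x_1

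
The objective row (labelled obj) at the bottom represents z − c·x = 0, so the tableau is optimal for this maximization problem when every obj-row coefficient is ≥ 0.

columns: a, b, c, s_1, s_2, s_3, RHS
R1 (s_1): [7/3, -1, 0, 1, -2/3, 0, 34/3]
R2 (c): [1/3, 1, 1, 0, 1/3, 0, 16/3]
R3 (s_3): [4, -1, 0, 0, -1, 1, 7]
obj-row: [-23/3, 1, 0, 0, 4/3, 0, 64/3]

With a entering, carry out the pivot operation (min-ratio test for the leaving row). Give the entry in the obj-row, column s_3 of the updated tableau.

23/12

Ratio test on column a — row 1: (34/3)/(7/3) = 34/7; row 2: (16/3)/(1/3) = 16; row 3: 7/4 = 7/4. Minimum is 7/4 at row 3 (s_3 leaves); pivot element 4.
Divide row 3 by 4; eliminate column a from the other rows.
obj-row update in column s_3: 0 − (-23/3)·(1/4) = 23/12.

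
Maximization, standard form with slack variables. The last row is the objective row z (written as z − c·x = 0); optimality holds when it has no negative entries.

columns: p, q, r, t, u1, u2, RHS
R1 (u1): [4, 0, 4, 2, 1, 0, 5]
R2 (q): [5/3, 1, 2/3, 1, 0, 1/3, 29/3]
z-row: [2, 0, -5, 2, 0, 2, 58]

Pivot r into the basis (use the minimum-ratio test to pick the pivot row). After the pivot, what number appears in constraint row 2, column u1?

-1/6

Ratio test on column r — row 1: 5/4 = 5/4; row 2: (29/3)/(2/3) = 29/2. Minimum is 5/4 at row 1 (u1 leaves); pivot element 4.
Divide row 1 by 4; eliminate column r from the other rows.
Row 2 update in column u1: 0 − (2/3)·(1/4) = -1/6.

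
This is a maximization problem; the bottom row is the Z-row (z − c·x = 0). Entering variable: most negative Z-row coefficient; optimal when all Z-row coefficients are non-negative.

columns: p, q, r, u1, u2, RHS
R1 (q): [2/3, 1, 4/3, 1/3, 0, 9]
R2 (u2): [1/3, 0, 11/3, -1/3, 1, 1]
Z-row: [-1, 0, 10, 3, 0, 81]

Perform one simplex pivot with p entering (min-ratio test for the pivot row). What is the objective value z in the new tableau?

84

Ratio test on column p — row 1: 9/(2/3) = 27/2; row 2: 1/(1/3) = 3. Minimum is 3 at row 2 (u2 leaves); pivot element 1/3.
Pivot on row 2; the Z-row RHS becomes 81 − (-1)·3 = 84.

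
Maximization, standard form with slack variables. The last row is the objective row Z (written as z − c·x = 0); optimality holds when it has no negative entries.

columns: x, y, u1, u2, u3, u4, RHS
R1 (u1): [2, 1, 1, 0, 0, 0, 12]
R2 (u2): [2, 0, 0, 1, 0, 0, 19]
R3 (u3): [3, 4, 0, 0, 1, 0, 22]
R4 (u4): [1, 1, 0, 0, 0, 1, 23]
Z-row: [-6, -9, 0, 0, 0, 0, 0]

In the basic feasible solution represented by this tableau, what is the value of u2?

19

u2 is basic (row 2); its value is the RHS of that row, 19.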